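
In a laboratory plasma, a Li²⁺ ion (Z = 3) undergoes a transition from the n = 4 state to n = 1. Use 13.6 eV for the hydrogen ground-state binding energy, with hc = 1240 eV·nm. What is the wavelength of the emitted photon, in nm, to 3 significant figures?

10.8 nm

For Z = 3 the level energies scale as Z², so the effective Rydberg energy is 13.6 × 9 = 122.4 eV.
ΔE = 122.4 × (1/1² − 1/4²) = 122.4 × 0.9375 = 114.8 eV.
λ = hc/ΔE = 1240 / 114.8 = 10.8 nm.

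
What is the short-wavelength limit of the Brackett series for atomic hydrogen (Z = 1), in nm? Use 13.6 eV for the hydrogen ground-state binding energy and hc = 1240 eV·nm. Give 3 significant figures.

1460 nm

The Brackett series has lower level n_f = 4; the series limit corresponds to n_i → ∞.
ΔE_max = 13.6 × 1 / 4² = 0.8500 eV.
λ_min = 1240 / 0.8500 = 1460 nm.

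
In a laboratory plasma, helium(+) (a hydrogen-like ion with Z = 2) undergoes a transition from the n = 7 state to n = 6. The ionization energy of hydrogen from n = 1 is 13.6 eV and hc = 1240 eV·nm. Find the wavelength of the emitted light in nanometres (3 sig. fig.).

3090 nm

For Z = 2 the level energies scale as Z², so the effective Rydberg energy is 13.6 × 4 = 54.40 eV.
ΔE = 54.40 × (1/6² − 1/7²) = 54.40 × 0.007370 = 0.4009 eV.
λ = hc/ΔE = 1240 / 0.4009 = 3090 nm.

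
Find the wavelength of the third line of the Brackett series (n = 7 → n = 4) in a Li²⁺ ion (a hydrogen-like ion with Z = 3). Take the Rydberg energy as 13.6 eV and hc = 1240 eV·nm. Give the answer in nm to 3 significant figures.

241 nm

The Brackett series terminates on n_f = 4; the third line has n_i = 4+3 = 7.
ΔE = 122.4 × (1/4² − 1/7²) = 5.152 eV.
λ = 1240 / 5.152 = 241 nm.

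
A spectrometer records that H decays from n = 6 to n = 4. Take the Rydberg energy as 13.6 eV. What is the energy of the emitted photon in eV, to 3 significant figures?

E_6 = −13.60/36 = −0.3778 eV and E_4 = −13.60/16 = −0.8500 eV.
The photon energy is |E_6 − E_4| = 0.472 eV.

0.472 eV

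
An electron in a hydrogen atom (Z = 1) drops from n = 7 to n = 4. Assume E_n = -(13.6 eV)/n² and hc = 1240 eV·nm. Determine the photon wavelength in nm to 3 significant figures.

2170 nm

ΔE = 13.60 × (1/4² − 1/7²) = 13.60 × 0.04209 = 0.5724 eV.
λ = hc/ΔE = 1240 / 0.5724 = 2170 nm.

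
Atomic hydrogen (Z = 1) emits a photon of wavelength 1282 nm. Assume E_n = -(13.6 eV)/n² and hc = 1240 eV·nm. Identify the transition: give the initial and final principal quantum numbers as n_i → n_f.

n_i = 5, n_f = 3

The photon energy is ΔE = hc/λ = 1240 / 1282 = 0.9672 eV.
With Z = 1, ΔE = 13.60 × (1/n_f² − 1/n_i²), so 1/n_f² − 1/n_i² = 0.07112.
Trying n_f = 3 gives 1/n_i² = 0.03999, i.e. n_i ≈ 5; this pair matches.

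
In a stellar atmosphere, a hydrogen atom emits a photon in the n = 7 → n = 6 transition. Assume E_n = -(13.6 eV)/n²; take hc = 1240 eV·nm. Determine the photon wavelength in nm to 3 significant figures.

ΔE = 13.60 × (1/6² − 1/7²) = 13.60 × 0.007370 = 0.1002 eV.
λ = hc/ΔE = 1240 / 0.1002 = 12400 nm.

12400 nm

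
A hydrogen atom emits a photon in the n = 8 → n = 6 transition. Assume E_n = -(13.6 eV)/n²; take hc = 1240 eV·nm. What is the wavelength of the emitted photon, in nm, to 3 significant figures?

ΔE = 13.60 × (1/6² − 1/8²) = 13.60 × 0.01215 = 0.1653 eV.
λ = hc/ΔE = 1240 / 0.1653 = 7500 nm.

7500 nm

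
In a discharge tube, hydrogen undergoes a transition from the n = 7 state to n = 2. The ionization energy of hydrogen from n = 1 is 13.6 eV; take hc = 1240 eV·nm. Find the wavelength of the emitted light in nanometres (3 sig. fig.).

ΔE = 13.60 × (1/2² − 1/7²) = 13.60 × 0.2296 = 3.122 eV.
λ = hc/ΔE = 1240 / 3.122 = 397 nm.
This line belongs to the Balmer series.

397 nm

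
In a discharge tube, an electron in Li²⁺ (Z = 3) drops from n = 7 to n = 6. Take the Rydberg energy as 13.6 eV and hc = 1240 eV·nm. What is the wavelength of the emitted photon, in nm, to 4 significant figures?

1375 nm

For Z = 3 the level energies scale as Z², so the effective Rydberg energy is 13.6 × 9 = 122.4 eV.
ΔE = 122.4 × (1/6² − 1/7²) = 122.4 × 0.007370 = 0.9020 eV.
λ = hc/ΔE = 1240 / 0.9020 = 1375 nm.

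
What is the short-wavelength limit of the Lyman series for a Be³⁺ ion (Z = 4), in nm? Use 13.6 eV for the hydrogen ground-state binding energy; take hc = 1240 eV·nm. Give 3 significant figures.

The Lyman series has lower level n_f = 1; the series limit corresponds to n_i → ∞.
ΔE_max = 13.6 × 16 / 1² = 217.6 eV.
λ_min = 1240 / 217.6 = 5.70 nm.

5.70 nm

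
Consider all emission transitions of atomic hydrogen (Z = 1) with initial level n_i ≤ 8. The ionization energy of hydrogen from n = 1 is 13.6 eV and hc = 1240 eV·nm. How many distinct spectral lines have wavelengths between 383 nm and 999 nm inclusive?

Enumerate all n_i → n_f pairs with 1 ≤ n_f < n_i ≤ 8 and compute λ = 1240 / [13.6·1·(1/n_f² − 1/n_i²)].
Lines falling in [383, 999] nm: 8→2 (389.0 nm), 7→2 (397.1 nm), 6→2 (410.3 nm), 5→2 (434.2 nm), 4→2 (486.3 nm), 3→2 (656.5 nm), 8→3 (954.9 nm).

7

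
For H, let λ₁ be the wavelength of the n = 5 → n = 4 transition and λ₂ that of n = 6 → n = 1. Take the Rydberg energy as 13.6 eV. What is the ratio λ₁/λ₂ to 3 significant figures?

43.2

λ ∝ 1/ΔE ∝ 1/(1/n_f² − 1/n_i²), and the Z² and hc factors cancel in the ratio.
λ₁/λ₂ = (1/1² − 1/6²)/(1/4² − 1/5²) = 0.9722/0.02250 = 43.2.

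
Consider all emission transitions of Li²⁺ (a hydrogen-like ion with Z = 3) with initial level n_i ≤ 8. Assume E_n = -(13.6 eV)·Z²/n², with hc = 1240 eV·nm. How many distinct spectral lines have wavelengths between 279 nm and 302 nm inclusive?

Enumerate all n_i → n_f pairs with 1 ≤ n_f < n_i ≤ 8 and compute λ = 1240 / [13.6·9·(1/n_f² − 1/n_i²)].
Lines falling in [279, 302] nm: 6→4 (291.8 nm).

1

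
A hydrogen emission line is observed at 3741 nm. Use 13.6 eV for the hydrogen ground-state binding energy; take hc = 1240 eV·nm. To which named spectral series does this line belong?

Pfund

ΔE = 1240/3741 = 0.3315 eV.
This matches 13.6 × (1/5² − 1/8²), so n_f = 5: the Pfund series.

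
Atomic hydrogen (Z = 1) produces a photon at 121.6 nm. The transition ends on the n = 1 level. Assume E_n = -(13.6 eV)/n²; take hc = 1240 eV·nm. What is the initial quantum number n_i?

n_i = 2

The photon energy is ΔE = hc/λ = 1240 / 121.6 = 10.20 eV.
With Z = 1, ΔE = 13.60 × (1/n_f² − 1/n_i²), so 1/n_f² − 1/n_i² = 0.7498.
With n_f = 1: 1/n_i² = 1/1 − 0.7498 = 0.2502, so n_i ≈ 2.00.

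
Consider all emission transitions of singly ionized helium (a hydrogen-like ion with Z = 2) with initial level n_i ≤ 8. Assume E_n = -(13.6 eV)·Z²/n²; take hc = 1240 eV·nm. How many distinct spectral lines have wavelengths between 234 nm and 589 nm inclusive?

Enumerate all n_i → n_f pairs with 1 ≤ n_f < n_i ≤ 8 and compute λ = 1240 / [13.6·4·(1/n_f² − 1/n_i²)].
Lines falling in [234, 589] nm: 8→3 (238.7 nm), 7→3 (251.3 nm), 6→3 (273.5 nm), 5→3 (320.5 nm), 4→3 (468.9 nm), 8→4 (486.3 nm), 7→4 (541.5 nm).

7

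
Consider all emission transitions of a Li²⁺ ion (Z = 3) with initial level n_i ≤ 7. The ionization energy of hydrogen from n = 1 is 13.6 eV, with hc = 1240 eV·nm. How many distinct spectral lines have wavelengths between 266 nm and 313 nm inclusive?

1

Enumerate all n_i → n_f pairs with 1 ≤ n_f < n_i ≤ 7 and compute λ = 1240 / [13.6·9·(1/n_f² − 1/n_i²)].
Lines falling in [266, 313] nm: 6→4 (291.8 nm).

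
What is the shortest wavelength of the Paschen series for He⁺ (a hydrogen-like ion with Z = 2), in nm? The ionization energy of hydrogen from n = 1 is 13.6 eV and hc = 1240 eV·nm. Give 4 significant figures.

The Paschen series has lower level n_f = 3; the series limit corresponds to n_i → ∞.
ΔE_max = 13.6 × 4 / 3² = 6.044 eV.
λ_min = 1240 / 6.044 = 205.1 nm.

205.1 nm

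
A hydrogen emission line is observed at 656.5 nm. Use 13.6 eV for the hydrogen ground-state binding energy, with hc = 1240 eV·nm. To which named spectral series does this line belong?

ΔE = 1240/656.5 = 1.889 eV.
This matches 13.6 × (1/2² − 1/3²), so n_f = 2: the Balmer series.

Balmer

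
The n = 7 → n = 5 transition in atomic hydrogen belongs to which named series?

The series is set by the lower level: n_f = 5 is the Pfund series.

Pfund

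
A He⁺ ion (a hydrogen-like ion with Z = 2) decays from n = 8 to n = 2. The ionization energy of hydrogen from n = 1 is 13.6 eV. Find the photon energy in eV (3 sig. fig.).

12.8 eV

The Bohr energies scale as Z², so for Z = 2: E_n = −54.40/n² eV.
E_8 = −54.40/64 = −0.8500 eV and E_2 = −54.40/4 = −13.60 eV.
The photon energy is |E_8 − E_2| = 12.8 eV.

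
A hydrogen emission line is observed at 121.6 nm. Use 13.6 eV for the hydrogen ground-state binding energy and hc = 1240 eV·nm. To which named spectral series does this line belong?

ΔE = 1240/121.6 = 10.20 eV.
This matches 13.6 × (1/1² − 1/2²), so n_f = 1: the Lyman series.

Lyman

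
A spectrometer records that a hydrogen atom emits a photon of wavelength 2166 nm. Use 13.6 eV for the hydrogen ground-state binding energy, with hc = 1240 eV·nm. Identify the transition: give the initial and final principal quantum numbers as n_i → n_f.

The photon energy is ΔE = hc/λ = 1240 / 2166 = 0.5725 eV.
With Z = 1, ΔE = 13.60 × (1/n_f² − 1/n_i²), so 1/n_f² − 1/n_i² = 0.04209.
Trying n_f = 4 gives 1/n_i² = 0.02041, i.e. n_i ≈ 7; this pair matches.

n_i = 7, n_f = 4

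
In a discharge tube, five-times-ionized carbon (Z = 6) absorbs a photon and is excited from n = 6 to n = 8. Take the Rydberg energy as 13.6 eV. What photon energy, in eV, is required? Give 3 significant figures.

The Bohr energies scale as Z², so for Z = 6: E_n = −489.6/n² eV.
E_8 = −489.6/64 = −7.650 eV and E_6 = −489.6/36 = −13.60 eV.
The photon energy is |E_8 − E_6| = 5.95 eV.

5.95 eV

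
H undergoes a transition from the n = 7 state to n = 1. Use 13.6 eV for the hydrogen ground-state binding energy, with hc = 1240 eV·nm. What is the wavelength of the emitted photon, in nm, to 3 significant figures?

ΔE = 13.60 × (1/1² − 1/7²) = 13.60 × 0.9796 = 13.32 eV.
λ = hc/ΔE = 1240 / 13.32 = 93.1 nm.
This line belongs to the Lyman series.

93.1 nm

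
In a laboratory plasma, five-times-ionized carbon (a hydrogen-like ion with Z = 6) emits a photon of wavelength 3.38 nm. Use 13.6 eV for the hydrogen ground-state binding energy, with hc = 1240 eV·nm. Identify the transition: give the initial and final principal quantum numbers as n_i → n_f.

The photon energy is ΔE = hc/λ = 1240 / 3.38 = 366.9 eV.
With Z = 6, ΔE = 489.6 × (1/n_f² − 1/n_i²), so 1/n_f² − 1/n_i² = 0.7493.
Trying n_f = 1 gives 1/n_i² = 0.2507, i.e. n_i ≈ 2; this pair matches.

n_i = 2, n_f = 1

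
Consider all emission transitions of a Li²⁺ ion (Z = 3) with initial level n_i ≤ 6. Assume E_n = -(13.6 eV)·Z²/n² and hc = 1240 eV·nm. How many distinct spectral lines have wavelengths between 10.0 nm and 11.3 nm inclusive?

3

Enumerate all n_i → n_f pairs with 1 ≤ n_f < n_i ≤ 6 and compute λ = 1240 / [13.6·9·(1/n_f² − 1/n_i²)].
Lines falling in [10.0, 11.3] nm: 6→1 (10.42 nm), 5→1 (10.55 nm), 4→1 (10.81 nm).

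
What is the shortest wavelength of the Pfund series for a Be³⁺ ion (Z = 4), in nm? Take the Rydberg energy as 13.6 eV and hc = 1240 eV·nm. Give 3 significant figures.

The Pfund series has lower level n_f = 5; the series limit corresponds to n_i → ∞.
ΔE_max = 13.6 × 16 / 5² = 8.704 eV.
λ_min = 1240 / 8.704 = 142 nm.

142 nm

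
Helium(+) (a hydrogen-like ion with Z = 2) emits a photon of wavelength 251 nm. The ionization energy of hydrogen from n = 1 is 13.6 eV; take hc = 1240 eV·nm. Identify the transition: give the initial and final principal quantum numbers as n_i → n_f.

n_i = 7, n_f = 3

The photon energy is ΔE = hc/λ = 1240 / 251 = 4.940 eV.
With Z = 2, ΔE = 54.40 × (1/n_f² − 1/n_i²), so 1/n_f² − 1/n_i² = 0.09081.
Trying n_f = 3 gives 1/n_i² = 0.02030, i.e. n_i ≈ 7; this pair matches.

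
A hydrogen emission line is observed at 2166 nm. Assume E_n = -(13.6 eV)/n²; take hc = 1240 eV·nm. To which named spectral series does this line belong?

Brackett

ΔE = 1240/2166 = 0.5725 eV.
This matches 13.6 × (1/4² − 1/7²), so n_f = 4: the Brackett series.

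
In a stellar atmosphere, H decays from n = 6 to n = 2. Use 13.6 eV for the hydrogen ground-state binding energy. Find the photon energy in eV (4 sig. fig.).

E_6 = −13.60/36 = −0.3778 eV and E_2 = −13.60/4 = −3.400 eV.
The photon energy is |E_6 − E_2| = 3.022 eV.

3.022 eV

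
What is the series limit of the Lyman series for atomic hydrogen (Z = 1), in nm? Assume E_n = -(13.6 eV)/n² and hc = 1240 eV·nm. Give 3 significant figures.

The Lyman series has lower level n_f = 1; the series limit corresponds to n_i → ∞.
ΔE_max = 13.6 × 1 / 1² = 13.60 eV.
λ_min = 1240 / 13.60 = 91.2 nm.

91.2 nm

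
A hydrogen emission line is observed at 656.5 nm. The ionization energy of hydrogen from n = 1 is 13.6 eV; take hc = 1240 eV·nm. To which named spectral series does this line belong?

Balmer

ΔE = 1240/656.5 = 1.889 eV.
This matches 13.6 × (1/2² − 1/3²), so n_f = 2: the Balmer series.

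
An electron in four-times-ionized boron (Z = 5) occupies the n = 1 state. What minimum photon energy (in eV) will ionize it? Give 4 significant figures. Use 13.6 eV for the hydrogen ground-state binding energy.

E_n = −13.6 Z²/n² = −340.0/n² eV for Z = 5.
E_1 = −340.0/1 = −340.0 eV, so ionization (to E = 0) requires 340.0 eV.

340.0 eV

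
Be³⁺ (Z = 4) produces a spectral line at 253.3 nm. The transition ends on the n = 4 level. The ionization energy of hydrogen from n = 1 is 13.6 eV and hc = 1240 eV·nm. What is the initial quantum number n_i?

n_i = 5

The photon energy is ΔE = hc/λ = 1240 / 253.3 = 4.895 eV.
With Z = 4, ΔE = 217.6 × (1/n_f² − 1/n_i²), so 1/n_f² − 1/n_i² = 0.02250.
With n_f = 4: 1/n_i² = 1/16 − 0.02250 = 0.04000, so n_i ≈ 5.00.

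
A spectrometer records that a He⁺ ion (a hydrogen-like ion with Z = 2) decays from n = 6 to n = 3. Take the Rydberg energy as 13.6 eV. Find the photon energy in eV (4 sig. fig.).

4.533 eV

The Bohr energies scale as Z², so for Z = 2: E_n = −54.40/n² eV.
E_6 = −54.40/36 = −1.511 eV and E_3 = −54.40/9 = −6.044 eV.
The photon energy is |E_6 − E_3| = 4.533 eV.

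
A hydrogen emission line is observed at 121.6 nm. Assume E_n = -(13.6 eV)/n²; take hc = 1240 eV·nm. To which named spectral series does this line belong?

Lyman

ΔE = 1240/121.6 = 10.20 eV.
This matches 13.6 × (1/1² − 1/2²), so n_f = 1: the Lyman series.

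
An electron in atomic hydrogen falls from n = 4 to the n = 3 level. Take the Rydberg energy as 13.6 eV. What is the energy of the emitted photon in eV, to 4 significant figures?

E_4 = −13.60/16 = −0.8500 eV and E_3 = −13.60/9 = −1.511 eV.
The photon energy is |E_4 − E_3| = 0.6611 eV.

0.6611 eV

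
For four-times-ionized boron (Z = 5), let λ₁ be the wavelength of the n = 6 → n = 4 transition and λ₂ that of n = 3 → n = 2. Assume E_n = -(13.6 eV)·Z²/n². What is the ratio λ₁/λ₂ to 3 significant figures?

λ ∝ 1/ΔE ∝ 1/(1/n_f² − 1/n_i²), and the Z² and hc factors cancel in the ratio.
λ₁/λ₂ = (1/2² − 1/3²)/(1/4² − 1/6²) = 0.1389/0.03472 = 4.00.

4.00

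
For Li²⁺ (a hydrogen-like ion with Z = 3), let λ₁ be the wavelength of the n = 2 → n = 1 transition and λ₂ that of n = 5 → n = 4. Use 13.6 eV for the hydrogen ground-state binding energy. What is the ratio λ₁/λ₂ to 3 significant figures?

λ ∝ 1/ΔE ∝ 1/(1/n_f² − 1/n_i²), and the Z² and hc factors cancel in the ratio.
λ₁/λ₂ = (1/4² − 1/5²)/(1/1² − 1/2²) = 0.02250/0.7500 = 0.0300.

0.0300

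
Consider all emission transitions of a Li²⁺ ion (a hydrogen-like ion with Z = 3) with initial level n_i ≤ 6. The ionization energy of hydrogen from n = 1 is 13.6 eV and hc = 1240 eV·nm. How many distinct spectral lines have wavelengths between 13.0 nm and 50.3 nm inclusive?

3

Enumerate all n_i → n_f pairs with 1 ≤ n_f < n_i ≤ 6 and compute λ = 1240 / [13.6·9·(1/n_f² − 1/n_i²)].
Lines falling in [13.0, 50.3] nm: 2→1 (13.51 nm), 6→2 (45.59 nm), 5→2 (48.24 nm).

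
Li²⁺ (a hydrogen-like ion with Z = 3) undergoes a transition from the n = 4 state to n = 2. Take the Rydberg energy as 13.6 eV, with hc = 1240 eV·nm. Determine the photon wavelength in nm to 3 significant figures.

For Z = 3 the level energies scale as Z², so the effective Rydberg energy is 13.6 × 9 = 122.4 eV.
ΔE = 122.4 × (1/2² − 1/4²) = 122.4 × 0.1875 = 22.95 eV.
λ = hc/ΔE = 1240 / 22.95 = 54.0 nm.

54.0 nm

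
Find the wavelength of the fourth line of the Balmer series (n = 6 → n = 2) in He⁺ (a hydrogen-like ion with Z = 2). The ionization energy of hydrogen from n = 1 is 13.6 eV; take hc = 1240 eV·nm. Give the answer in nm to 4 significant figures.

The Balmer series terminates on n_f = 2; the fourth line has n_i = 2+4 = 6.
ΔE = 54.40 × (1/2² − 1/6²) = 12.09 eV.
λ = 1240 / 12.09 = 102.6 nm.

102.6 nm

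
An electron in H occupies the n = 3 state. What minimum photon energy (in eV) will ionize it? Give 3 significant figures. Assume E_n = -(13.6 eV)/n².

E_3 = −13.60/9 = −1.51 eV, so ionization (to E = 0) requires 1.51 eV.

1.51 eV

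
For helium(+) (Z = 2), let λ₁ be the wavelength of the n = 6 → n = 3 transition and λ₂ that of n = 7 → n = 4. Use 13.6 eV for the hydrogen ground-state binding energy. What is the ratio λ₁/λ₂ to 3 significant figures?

0.505

λ ∝ 1/ΔE ∝ 1/(1/n_f² − 1/n_i²), and the Z² and hc factors cancel in the ratio.
λ₁/λ₂ = (1/4² − 1/7²)/(1/3² − 1/6²) = 0.04209/0.08333 = 0.505.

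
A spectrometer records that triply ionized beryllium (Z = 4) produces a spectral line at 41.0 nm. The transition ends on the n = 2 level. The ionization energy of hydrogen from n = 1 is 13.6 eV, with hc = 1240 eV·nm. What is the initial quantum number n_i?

n_i = 3

The photon energy is ΔE = hc/λ = 1240 / 41.0 = 30.24 eV.
With Z = 4, ΔE = 217.6 × (1/n_f² − 1/n_i²), so 1/n_f² − 1/n_i² = 0.1390.
With n_f = 2: 1/n_i² = 1/4 − 0.1390 = 0.1110, so n_i ≈ 3.00.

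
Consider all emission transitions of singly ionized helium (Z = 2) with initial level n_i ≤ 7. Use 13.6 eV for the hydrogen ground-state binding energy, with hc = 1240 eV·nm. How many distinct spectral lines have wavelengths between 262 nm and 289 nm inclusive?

Enumerate all n_i → n_f pairs with 1 ≤ n_f < n_i ≤ 7 and compute λ = 1240 / [13.6·4·(1/n_f² − 1/n_i²)].
Lines falling in [262, 289] nm: 6→3 (273.5 nm).

1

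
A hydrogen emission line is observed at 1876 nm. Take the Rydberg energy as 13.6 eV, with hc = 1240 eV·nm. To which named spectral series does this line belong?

Paschen

ΔE = 1240/1876 = 0.6610 eV.
This matches 13.6 × (1/3² − 1/4²), so n_f = 3: the Paschen series.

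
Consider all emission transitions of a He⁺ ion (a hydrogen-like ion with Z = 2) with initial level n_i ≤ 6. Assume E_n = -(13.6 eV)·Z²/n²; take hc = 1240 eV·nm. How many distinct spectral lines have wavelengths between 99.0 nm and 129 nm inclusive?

3

Enumerate all n_i → n_f pairs with 1 ≤ n_f < n_i ≤ 6 and compute λ = 1240 / [13.6·4·(1/n_f² − 1/n_i²)].
Lines falling in [99.0, 129] nm: 6→2 (102.6 nm), 5→2 (108.5 nm), 4→2 (121.6 nm).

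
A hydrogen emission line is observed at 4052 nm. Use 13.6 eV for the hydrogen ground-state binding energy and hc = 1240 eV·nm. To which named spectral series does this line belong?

ΔE = 1240/4052 = 0.3060 eV.
This matches 13.6 × (1/4² − 1/5²), so n_f = 4: the Brackett series.

Brackett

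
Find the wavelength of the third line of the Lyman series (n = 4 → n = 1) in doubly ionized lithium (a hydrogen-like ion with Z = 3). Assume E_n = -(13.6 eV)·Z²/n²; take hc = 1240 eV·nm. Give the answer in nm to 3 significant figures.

10.8 nm

The Lyman series terminates on n_f = 1; the third line has n_i = 1+3 = 4.
ΔE = 122.4 × (1/1² − 1/4²) = 114.8 eV.
λ = 1240 / 114.8 = 10.8 nm.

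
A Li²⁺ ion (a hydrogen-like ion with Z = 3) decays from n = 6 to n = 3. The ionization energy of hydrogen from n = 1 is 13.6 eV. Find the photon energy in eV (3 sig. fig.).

10.2 eV

The Bohr energies scale as Z², so for Z = 3: E_n = −122.4/n² eV.
E_6 = −122.4/36 = −3.400 eV and E_3 = −122.4/9 = −13.60 eV.
The photon energy is |E_6 − E_3| = 10.2 eV.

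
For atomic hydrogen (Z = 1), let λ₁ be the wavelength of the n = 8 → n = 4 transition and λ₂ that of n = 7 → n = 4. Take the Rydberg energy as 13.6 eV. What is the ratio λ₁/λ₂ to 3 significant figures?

0.898

λ ∝ 1/ΔE ∝ 1/(1/n_f² − 1/n_i²), and the Z² and hc factors cancel in the ratio.
λ₁/λ₂ = (1/4² − 1/7²)/(1/4² − 1/8²) = 0.04209/0.04688 = 0.898.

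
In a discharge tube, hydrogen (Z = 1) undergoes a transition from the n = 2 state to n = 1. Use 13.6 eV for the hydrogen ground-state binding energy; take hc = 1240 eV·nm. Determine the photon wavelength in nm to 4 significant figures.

ΔE = 13.60 × (1/1² − 1/2²) = 13.60 × 0.7500 = 10.20 eV.
λ = hc/ΔE = 1240 / 10.20 = 121.6 nm.
This line belongs to the Lyman series.

121.6 nm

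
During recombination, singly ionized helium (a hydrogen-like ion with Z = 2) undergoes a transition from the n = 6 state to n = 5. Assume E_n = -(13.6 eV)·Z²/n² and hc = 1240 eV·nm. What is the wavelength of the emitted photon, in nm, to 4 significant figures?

For Z = 2 the level energies scale as Z², so the effective Rydberg energy is 13.6 × 4 = 54.40 eV.
ΔE = 54.40 × (1/5² − 1/6²) = 54.40 × 0.01222 = 0.6649 eV.
λ = hc/ΔE = 1240 / 0.6649 = 1865 nm.

1865 nm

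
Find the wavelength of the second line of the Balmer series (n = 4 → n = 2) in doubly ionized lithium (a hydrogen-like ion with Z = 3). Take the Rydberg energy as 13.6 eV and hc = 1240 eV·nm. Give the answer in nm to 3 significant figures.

54.0 nm

The Balmer series terminates on n_f = 2; the second line has n_i = 2+2 = 4.
ΔE = 122.4 × (1/2² − 1/4²) = 22.95 eV.
λ = 1240 / 22.95 = 54.0 nm.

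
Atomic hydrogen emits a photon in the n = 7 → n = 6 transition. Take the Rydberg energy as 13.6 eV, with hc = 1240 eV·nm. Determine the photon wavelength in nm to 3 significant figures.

ΔE = 13.60 × (1/6² − 1/7²) = 13.60 × 0.007370 = 0.1002 eV.
λ = hc/ΔE = 1240 / 0.1002 = 12400 nm.

12400 nm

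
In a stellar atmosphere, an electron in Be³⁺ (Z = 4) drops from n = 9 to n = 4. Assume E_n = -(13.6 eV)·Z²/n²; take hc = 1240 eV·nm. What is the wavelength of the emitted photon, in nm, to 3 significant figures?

114 nm

For Z = 4 the level energies scale as Z², so the effective Rydberg energy is 13.6 × 16 = 217.6 eV.
ΔE = 217.6 × (1/4² − 1/9²) = 217.6 × 0.05015 = 10.91 eV.
λ = hc/ΔE = 1240 / 10.91 = 114 nm.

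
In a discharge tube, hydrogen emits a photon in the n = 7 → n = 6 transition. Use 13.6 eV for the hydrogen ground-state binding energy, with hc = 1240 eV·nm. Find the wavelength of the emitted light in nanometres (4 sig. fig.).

12370 nm

ΔE = 13.60 × (1/6² − 1/7²) = 13.60 × 0.007370 = 0.1002 eV.
λ = hc/ΔE = 1240 / 0.1002 = 12370 nm.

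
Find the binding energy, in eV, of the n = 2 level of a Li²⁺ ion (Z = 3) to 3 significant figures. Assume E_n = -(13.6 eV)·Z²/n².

E_n = −13.6 Z²/n² = −122.4/n² eV for Z = 3.
E_2 = −122.4/4 = −30.6 eV, so ionization (to E = 0) requires 30.6 eV.

30.6 eV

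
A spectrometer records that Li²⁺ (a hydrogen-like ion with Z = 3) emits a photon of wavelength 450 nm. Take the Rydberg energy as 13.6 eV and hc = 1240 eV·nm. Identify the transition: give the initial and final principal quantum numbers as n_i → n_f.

n_i = 5, n_f = 4

The photon energy is ΔE = hc/λ = 1240 / 450 = 2.756 eV.
With Z = 3, ΔE = 122.4 × (1/n_f² − 1/n_i²), so 1/n_f² − 1/n_i² = 0.02251.
Trying n_f = 4 gives 1/n_i² = 0.03999, i.e. n_i ≈ 5; this pair matches.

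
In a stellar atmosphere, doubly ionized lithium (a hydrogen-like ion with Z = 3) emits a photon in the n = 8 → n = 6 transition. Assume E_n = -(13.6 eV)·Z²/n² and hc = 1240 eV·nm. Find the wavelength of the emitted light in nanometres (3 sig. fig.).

834 nm

For Z = 3 the level energies scale as Z², so the effective Rydberg energy is 13.6 × 9 = 122.4 eV.
ΔE = 122.4 × (1/6² − 1/8²) = 122.4 × 0.01215 = 1.488 eV.
λ = hc/ΔE = 1240 / 1.488 = 834 nm.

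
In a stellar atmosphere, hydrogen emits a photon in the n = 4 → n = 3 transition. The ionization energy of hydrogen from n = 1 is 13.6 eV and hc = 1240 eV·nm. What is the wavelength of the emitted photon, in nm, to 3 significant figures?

ΔE = 13.60 × (1/3² − 1/4²) = 13.60 × 0.04861 = 0.6611 eV.
λ = hc/ΔE = 1240 / 0.6611 = 1880 nm.

1880 nm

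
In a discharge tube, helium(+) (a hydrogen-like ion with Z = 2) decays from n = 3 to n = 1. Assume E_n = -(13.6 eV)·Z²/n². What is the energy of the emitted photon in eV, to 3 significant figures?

The Bohr energies scale as Z², so for Z = 2: E_n = −54.40/n² eV.
E_3 = −54.40/9 = −6.044 eV and E_1 = −54.40/1 = −54.40 eV.
The photon energy is |E_3 − E_1| = 48.4 eV.

48.4 eV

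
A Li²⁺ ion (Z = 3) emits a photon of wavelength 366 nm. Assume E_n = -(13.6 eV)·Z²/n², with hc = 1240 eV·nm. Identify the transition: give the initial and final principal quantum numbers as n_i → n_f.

The photon energy is ΔE = hc/λ = 1240 / 366 = 3.388 eV.
With Z = 3, ΔE = 122.4 × (1/n_f² − 1/n_i²), so 1/n_f² − 1/n_i² = 0.02768.
Trying n_f = 5 gives 1/n_i² = 0.01232, i.e. n_i ≈ 9; this pair matches.

n_i = 9, n_f = 5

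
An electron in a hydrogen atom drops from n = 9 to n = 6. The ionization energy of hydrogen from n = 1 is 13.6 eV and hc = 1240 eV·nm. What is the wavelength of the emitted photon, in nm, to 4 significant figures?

5908 nm

ΔE = 13.60 × (1/6² − 1/9²) = 13.60 × 0.01543 = 0.2099 eV.
λ = hc/ΔE = 1240 / 0.2099 = 5908 nm.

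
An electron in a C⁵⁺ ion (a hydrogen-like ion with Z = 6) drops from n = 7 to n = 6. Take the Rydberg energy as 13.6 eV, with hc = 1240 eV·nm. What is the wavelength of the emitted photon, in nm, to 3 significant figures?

344 nm

For Z = 6 the level energies scale as Z², so the effective Rydberg energy is 13.6 × 36 = 489.6 eV.
ΔE = 489.6 × (1/6² − 1/7²) = 489.6 × 0.007370 = 3.608 eV.
λ = hc/ΔE = 1240 / 3.608 = 344 nm.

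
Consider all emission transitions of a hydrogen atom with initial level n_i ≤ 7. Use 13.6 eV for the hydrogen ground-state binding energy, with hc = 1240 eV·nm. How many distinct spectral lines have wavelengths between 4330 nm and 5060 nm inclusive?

1

Enumerate all n_i → n_f pairs with 1 ≤ n_f < n_i ≤ 7 and compute λ = 1240 / [13.6·1·(1/n_f² − 1/n_i²)].
Lines falling in [4330, 5060] nm: 7→5 (4654 nm).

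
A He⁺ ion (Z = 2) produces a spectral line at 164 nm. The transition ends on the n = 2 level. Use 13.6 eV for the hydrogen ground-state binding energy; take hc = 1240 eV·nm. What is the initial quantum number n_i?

n_i = 3

The photon energy is ΔE = hc/λ = 1240 / 164 = 7.561 eV.
With Z = 2, ΔE = 54.40 × (1/n_f² − 1/n_i²), so 1/n_f² − 1/n_i² = 0.1390.
With n_f = 2: 1/n_i² = 1/4 − 0.1390 = 0.1110, so n_i ≈ 3.00.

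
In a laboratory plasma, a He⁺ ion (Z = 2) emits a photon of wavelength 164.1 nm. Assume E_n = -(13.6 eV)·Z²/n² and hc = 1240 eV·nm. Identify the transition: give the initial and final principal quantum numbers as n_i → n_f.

The photon energy is ΔE = hc/λ = 1240 / 164.1 = 7.556 eV.
With Z = 2, ΔE = 54.40 × (1/n_f² − 1/n_i²), so 1/n_f² − 1/n_i² = 0.1389.
Trying n_f = 2 gives 1/n_i² = 0.1111, i.e. n_i ≈ 3; this pair matches.

n_i = 3, n_f = 2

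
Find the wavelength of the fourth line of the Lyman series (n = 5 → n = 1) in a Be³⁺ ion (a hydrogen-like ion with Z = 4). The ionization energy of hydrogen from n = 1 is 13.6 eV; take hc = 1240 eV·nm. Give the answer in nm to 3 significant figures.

5.94 nm

The Lyman series terminates on n_f = 1; the fourth line has n_i = 1+4 = 5.
ΔE = 217.6 × (1/1² − 1/5²) = 208.9 eV.
λ = 1240 / 208.9 = 5.94 nm.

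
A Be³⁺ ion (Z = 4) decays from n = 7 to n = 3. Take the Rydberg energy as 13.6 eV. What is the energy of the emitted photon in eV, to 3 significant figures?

19.7 eV

The Bohr energies scale as Z², so for Z = 4: E_n = −217.6/n² eV.
E_7 = −217.6/49 = −4.441 eV and E_3 = −217.6/9 = −24.18 eV.
The photon energy is |E_7 − E_3| = 19.7 eV.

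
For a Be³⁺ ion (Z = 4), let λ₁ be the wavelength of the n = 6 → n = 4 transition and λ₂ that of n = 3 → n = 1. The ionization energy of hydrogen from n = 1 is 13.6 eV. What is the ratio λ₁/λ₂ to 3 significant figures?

λ ∝ 1/ΔE ∝ 1/(1/n_f² − 1/n_i²), and the Z² and hc factors cancel in the ratio.
λ₁/λ₂ = (1/1² − 1/3²)/(1/4² − 1/6²) = 0.8889/0.03472 = 25.6.

25.6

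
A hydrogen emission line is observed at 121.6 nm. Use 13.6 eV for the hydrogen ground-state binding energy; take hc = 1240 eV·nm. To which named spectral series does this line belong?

ΔE = 1240/121.6 = 10.20 eV.
This matches 13.6 × (1/1² − 1/2²), so n_f = 1: the Lyman series.

Lyman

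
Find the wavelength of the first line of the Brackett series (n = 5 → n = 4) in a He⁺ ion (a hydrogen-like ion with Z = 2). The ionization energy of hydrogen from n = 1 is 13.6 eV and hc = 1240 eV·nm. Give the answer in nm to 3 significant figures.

The Brackett series terminates on n_f = 4; the first line has n_i = 4+1 = 5.
ΔE = 54.40 × (1/4² − 1/5²) = 1.224 eV.
λ = 1240 / 1.224 = 1010 nm.

1010 nm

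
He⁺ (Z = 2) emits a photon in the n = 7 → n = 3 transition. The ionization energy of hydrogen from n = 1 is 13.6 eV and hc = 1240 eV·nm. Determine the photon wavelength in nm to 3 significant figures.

For Z = 2 the level energies scale as Z², so the effective Rydberg energy is 13.6 × 4 = 54.40 eV.
ΔE = 54.40 × (1/3² − 1/7²) = 54.40 × 0.09070 = 4.934 eV.
λ = hc/ΔE = 1240 / 4.934 = 251 nm.

251 nm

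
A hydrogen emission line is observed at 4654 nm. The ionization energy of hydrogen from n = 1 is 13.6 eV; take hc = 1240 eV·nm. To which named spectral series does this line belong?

ΔE = 1240/4654 = 0.2664 eV.
This matches 13.6 × (1/5² − 1/7²), so n_f = 5: the Pfund series.

Pfund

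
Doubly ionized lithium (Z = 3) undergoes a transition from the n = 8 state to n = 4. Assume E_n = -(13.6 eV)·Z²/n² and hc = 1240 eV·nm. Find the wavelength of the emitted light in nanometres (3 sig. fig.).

For Z = 3 the level energies scale as Z², so the effective Rydberg energy is 13.6 × 9 = 122.4 eV.
ΔE = 122.4 × (1/4² − 1/8²) = 122.4 × 0.04688 = 5.738 eV.
λ = hc/ΔE = 1240 / 5.738 = 216 nm.

216 nm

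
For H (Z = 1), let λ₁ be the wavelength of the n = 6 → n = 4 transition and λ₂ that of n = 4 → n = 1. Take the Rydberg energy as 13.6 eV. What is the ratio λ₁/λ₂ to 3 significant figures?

λ ∝ 1/ΔE ∝ 1/(1/n_f² − 1/n_i²), and the Z² and hc factors cancel in the ratio.
λ₁/λ₂ = (1/1² − 1/4²)/(1/4² − 1/6²) = 0.9375/0.03472 = 27.0.

27.0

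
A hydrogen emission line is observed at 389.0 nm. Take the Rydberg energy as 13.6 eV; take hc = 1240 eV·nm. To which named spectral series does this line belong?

Balmer

ΔE = 1240/389.0 = 3.188 eV.
This matches 13.6 × (1/2² − 1/8²), so n_f = 2: the Balmer series.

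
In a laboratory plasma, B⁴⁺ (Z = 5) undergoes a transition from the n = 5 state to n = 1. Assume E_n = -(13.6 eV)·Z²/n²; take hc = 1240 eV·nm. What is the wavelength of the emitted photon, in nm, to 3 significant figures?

For Z = 5 the level energies scale as Z², so the effective Rydberg energy is 13.6 × 25 = 340.0 eV.
ΔE = 340.0 × (1/1² − 1/5²) = 340.0 × 0.9600 = 326.4 eV.
λ = hc/ΔE = 1240 / 326.4 = 3.80 nm.

3.80 nm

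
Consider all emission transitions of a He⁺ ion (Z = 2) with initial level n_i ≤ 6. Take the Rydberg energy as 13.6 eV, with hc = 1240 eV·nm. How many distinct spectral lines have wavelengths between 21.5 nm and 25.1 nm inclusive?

Enumerate all n_i → n_f pairs with 1 ≤ n_f < n_i ≤ 6 and compute λ = 1240 / [13.6·4·(1/n_f² − 1/n_i²)].
Lines falling in [21.5, 25.1] nm: 6→1 (23.45 nm), 5→1 (23.74 nm), 4→1 (24.31 nm).

3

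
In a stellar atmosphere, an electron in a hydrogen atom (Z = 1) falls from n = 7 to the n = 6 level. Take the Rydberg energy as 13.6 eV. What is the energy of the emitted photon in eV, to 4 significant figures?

0.1002 eV

E_7 = −13.60/49 = −0.2776 eV and E_6 = −13.60/36 = −0.3778 eV.
The photon energy is |E_7 − E_6| = 0.1002 eV.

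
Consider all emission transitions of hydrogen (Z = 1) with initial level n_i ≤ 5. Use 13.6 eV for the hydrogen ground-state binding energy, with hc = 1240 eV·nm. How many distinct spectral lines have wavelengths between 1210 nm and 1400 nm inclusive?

Enumerate all n_i → n_f pairs with 1 ≤ n_f < n_i ≤ 5 and compute λ = 1240 / [13.6·1·(1/n_f² − 1/n_i²)].
Lines falling in [1210, 1400] nm: 5→3 (1282 nm).

1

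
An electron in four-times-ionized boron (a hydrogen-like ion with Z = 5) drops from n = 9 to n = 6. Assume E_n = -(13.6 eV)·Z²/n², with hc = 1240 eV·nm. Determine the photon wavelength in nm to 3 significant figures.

For Z = 5 the level energies scale as Z², so the effective Rydberg energy is 13.6 × 25 = 340.0 eV.
ΔE = 340.0 × (1/6² − 1/9²) = 340.0 × 0.01543 = 5.247 eV.
λ = hc/ΔE = 1240 / 5.247 = 236 nm.

236 nm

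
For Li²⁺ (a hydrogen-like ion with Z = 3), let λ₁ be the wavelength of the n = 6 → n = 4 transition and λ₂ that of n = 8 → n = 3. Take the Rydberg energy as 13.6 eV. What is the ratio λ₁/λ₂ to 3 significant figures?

λ ∝ 1/ΔE ∝ 1/(1/n_f² − 1/n_i²), and the Z² and hc factors cancel in the ratio.
λ₁/λ₂ = (1/3² − 1/8²)/(1/4² − 1/6²) = 0.09549/0.03472 = 2.75.

2.75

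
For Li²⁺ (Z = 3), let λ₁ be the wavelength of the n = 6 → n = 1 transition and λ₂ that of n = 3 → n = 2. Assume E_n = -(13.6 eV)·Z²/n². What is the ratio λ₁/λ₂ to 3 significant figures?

0.143

λ ∝ 1/ΔE ∝ 1/(1/n_f² − 1/n_i²), and the Z² and hc factors cancel in the ratio.
λ₁/λ₂ = (1/2² − 1/3²)/(1/1² − 1/6²) = 0.1389/0.9722 = 0.143.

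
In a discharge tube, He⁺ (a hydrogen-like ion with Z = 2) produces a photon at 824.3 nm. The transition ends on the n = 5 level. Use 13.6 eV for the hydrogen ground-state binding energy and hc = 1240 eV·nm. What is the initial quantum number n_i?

The photon energy is ΔE = hc/λ = 1240 / 824.3 = 1.504 eV.
With Z = 2, ΔE = 54.40 × (1/n_f² − 1/n_i²), so 1/n_f² − 1/n_i² = 0.02765.
With n_f = 5: 1/n_i² = 1/25 − 0.02765 = 0.01235, so n_i ≈ 9.00.

n_i = 9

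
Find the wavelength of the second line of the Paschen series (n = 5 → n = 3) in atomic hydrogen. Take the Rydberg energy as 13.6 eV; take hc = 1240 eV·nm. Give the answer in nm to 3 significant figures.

The Paschen series terminates on n_f = 3; the second line has n_i = 3+2 = 5.
ΔE = 13.60 × (1/3² − 1/5²) = 0.9671 eV.
λ = 1240 / 0.9671 = 1280 nm.

1280 nm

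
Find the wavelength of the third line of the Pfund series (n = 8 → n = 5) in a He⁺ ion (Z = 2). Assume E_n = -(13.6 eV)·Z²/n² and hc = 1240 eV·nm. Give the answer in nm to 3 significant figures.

The Pfund series terminates on n_f = 5; the third line has n_i = 5+3 = 8.
ΔE = 54.40 × (1/5² − 1/8²) = 1.326 eV.
λ = 1240 / 1.326 = 935 nm.

935 nm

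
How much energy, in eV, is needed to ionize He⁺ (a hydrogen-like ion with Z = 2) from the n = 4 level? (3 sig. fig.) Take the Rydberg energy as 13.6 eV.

3.40 eV

E_n = −13.6 Z²/n² = −54.40/n² eV for Z = 2.
E_4 = −54.40/16 = −3.40 eV, so ionization (to E = 0) requires 3.40 eV.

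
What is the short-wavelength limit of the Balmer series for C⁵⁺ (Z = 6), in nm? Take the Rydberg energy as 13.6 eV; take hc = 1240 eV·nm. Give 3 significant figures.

10.1 nm

The Balmer series has lower level n_f = 2; the series limit corresponds to n_i → ∞.
ΔE_max = 13.6 × 36 / 2² = 122.4 eV.
λ_min = 1240 / 122.4 = 10.1 nm.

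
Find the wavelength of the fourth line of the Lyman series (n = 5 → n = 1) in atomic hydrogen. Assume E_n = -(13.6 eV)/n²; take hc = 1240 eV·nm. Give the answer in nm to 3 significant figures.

95.0 nm

The Lyman series terminates on n_f = 1; the fourth line has n_i = 1+4 = 5.
ΔE = 13.60 × (1/1² − 1/5²) = 13.06 eV.
λ = 1240 / 13.06 = 95.0 nm.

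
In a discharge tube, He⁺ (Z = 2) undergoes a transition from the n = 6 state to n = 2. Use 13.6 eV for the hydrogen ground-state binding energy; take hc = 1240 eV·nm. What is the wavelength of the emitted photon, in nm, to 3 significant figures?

103 nm

For Z = 2 the level energies scale as Z², so the effective Rydberg energy is 13.6 × 4 = 54.40 eV.
ΔE = 54.40 × (1/2² − 1/6²) = 54.40 × 0.2222 = 12.09 eV.
λ = hc/ΔE = 1240 / 12.09 = 103 nm.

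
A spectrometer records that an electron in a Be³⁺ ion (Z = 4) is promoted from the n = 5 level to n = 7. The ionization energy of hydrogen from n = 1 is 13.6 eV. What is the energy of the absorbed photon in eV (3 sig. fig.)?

The Bohr energies scale as Z², so for Z = 4: E_n = −217.6/n² eV.
E_7 = −217.6/49 = −4.441 eV and E_5 = −217.6/25 = −8.704 eV.
The photon energy is |E_7 − E_5| = 4.26 eV.

4.26 eV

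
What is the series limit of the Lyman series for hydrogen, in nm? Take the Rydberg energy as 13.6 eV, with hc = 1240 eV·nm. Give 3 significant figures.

91.2 nm

The Lyman series has lower level n_f = 1; the series limit corresponds to n_i → ∞.
ΔE_max = 13.6 × 1 / 1² = 13.60 eV.
λ_min = 1240 / 13.60 = 91.2 nm.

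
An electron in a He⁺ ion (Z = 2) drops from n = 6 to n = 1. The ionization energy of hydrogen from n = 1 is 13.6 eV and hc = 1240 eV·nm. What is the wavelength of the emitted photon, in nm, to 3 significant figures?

23.4 nm

For Z = 2 the level energies scale as Z², so the effective Rydberg energy is 13.6 × 4 = 54.40 eV.
ΔE = 54.40 × (1/1² − 1/6²) = 54.40 × 0.9722 = 52.89 eV.
λ = hc/ΔE = 1240 / 52.89 = 23.4 nm.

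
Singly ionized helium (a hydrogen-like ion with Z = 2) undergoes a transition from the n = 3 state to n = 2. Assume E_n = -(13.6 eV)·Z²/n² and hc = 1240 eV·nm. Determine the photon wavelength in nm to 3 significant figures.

For Z = 2 the level energies scale as Z², so the effective Rydberg energy is 13.6 × 4 = 54.40 eV.
ΔE = 54.40 × (1/2² − 1/3²) = 54.40 × 0.1389 = 7.556 eV.
λ = hc/ΔE = 1240 / 7.556 = 164 nm.

164 nm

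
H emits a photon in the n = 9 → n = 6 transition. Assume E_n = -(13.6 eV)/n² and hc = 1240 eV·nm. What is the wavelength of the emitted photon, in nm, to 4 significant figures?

5908 nm

ΔE = 13.60 × (1/6² − 1/9²) = 13.60 × 0.01543 = 0.2099 eV.
λ = hc/ΔE = 1240 / 0.2099 = 5908 nm.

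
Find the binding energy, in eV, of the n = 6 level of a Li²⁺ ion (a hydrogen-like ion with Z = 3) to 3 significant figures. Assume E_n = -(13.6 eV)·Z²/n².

3.40 eV

E_n = −13.6 Z²/n² = −122.4/n² eV for Z = 3.
E_6 = −122.4/36 = −3.40 eV, so ionization (to E = 0) requires 3.40 eV.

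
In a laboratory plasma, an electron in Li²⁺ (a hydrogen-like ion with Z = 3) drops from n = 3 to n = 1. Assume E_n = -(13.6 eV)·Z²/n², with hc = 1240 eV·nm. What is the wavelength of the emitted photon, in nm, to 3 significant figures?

For Z = 3 the level energies scale as Z², so the effective Rydberg energy is 13.6 × 9 = 122.4 eV.
ΔE = 122.4 × (1/1² − 1/3²) = 122.4 × 0.8889 = 108.8 eV.
λ = hc/ΔE = 1240 / 108.8 = 11.4 nm.

11.4 nm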